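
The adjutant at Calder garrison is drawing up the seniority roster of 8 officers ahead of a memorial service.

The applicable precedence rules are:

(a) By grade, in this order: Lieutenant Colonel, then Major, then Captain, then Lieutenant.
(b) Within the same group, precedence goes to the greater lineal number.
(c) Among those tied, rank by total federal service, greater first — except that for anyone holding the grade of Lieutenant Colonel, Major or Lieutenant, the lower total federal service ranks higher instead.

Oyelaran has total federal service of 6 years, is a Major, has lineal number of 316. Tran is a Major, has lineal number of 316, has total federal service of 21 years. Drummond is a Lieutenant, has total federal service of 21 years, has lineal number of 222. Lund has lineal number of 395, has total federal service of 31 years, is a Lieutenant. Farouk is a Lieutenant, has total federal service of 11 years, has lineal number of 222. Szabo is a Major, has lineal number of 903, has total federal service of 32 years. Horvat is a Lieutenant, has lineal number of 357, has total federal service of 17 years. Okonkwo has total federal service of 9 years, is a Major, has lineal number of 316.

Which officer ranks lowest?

Drummond

By grade: Szabo, Oyelaran, Okonkwo and Tran (Major); then Lund, Horvat, Farouk and Drummond (Lieutenant).
Among Szabo, Oyelaran, Okonkwo and Tran, by lineal number (higher first): Szabo (903) before Oyelaran, Okonkwo and Tran (316).
Among Oyelaran, Okonkwo and Tran, by total federal service (lower first) (reversed rule for this group): Oyelaran (6 years) before Okonkwo (9 years) before Tran (21 years).
Among Lund, Horvat, Farouk and Drummond, by lineal number (higher first): Lund (395) before Horvat (357) before Farouk and Drummond (222).
Among Farouk and Drummond, by total federal service (lower first) (reversed rule for this group): Farouk (11 years) before Drummond (21 years).
Order: Szabo, Oyelaran, Okonkwo, Tran, Lund, Horvat, Farouk, Drummond.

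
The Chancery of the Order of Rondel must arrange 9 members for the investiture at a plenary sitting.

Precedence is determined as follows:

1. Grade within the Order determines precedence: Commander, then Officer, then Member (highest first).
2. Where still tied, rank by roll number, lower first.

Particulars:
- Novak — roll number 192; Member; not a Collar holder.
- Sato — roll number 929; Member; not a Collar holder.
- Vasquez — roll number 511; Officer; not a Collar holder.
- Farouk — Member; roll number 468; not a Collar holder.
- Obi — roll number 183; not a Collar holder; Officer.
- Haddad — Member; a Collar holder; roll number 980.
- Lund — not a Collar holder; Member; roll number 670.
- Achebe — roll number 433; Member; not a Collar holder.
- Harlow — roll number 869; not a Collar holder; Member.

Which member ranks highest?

By grade within the Order: Obi and Vasquez (Officer); then Novak, Achebe, Farouk, Lund, Harlow, Sato and Haddad (Member).
Among Obi and Vasquez, by roll number (lower first): Obi (183) before Vasquez (511).
Among Novak, Achebe, Farouk, Lund, Harlow, Sato and Haddad, by roll number (lower first): Novak (192) before Achebe (433) before Farouk (468) before Lund (670) before Harlow (869) before Sato (929) before Haddad (980).
Order: Obi, Vasquez, Novak, Achebe, Farouk, Lund, Harlow, Sato, Haddad.

Obi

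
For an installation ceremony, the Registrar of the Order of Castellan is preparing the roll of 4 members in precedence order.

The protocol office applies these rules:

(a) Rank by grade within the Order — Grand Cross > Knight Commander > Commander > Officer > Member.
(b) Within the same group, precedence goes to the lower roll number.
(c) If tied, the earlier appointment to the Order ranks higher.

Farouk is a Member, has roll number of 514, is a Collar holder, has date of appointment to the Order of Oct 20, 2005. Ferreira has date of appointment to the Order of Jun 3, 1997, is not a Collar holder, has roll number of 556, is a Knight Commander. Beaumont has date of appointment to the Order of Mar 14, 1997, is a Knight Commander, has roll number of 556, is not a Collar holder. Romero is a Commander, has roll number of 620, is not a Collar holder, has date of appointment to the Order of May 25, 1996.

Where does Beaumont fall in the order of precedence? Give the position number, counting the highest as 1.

By grade within the Order: Beaumont and Ferreira (Knight Commander); then Romero (Commander); then Farouk (Member).
Beaumont and Ferreira both have roll number 556, so the next rule applies.
Among Beaumont and Ferreira, by date of appointment to the Order (earlier first): Beaumont (Mar 14, 1997) before Ferreira (Jun 3, 1997).
Order: Beaumont, Ferreira, Romero, Farouk. So position 1.

1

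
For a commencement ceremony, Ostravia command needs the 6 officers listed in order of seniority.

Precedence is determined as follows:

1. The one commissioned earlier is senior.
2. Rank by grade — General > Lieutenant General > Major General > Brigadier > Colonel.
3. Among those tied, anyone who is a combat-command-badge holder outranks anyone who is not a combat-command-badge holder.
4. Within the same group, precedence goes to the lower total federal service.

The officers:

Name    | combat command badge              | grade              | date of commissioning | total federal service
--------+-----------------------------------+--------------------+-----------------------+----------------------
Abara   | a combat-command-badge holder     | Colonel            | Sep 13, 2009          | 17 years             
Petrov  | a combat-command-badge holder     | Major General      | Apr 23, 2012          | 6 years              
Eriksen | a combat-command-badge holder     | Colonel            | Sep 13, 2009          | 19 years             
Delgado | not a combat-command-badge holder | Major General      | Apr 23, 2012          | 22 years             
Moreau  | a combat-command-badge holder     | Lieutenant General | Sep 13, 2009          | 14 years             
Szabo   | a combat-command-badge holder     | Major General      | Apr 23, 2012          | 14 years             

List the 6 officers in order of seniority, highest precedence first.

By date of commissioning (earlier first): Moreau, Abara and Eriksen (each Sep 13, 2009); then Petrov, Szabo and Delgado (each Apr 23, 2012).
Among Moreau, Abara and Eriksen, by grade: Moreau (Lieutenant General) before Abara and Eriksen (Colonel).
Abara and Eriksen are each a combat-command-badge holder, so the next rule applies.
Among Abara and Eriksen, by total federal service (lower first): Abara (17 years) before Eriksen (19 years).
Petrov, Szabo and Delgado are each Major General, so the next rule applies.
Among Petrov, Szabo and Delgado, a combat-command-badge holder before not a combat-command-badge holder: Petrov and Szabo (a combat-command-badge holder) before Delgado (not a combat-command-badge holder).
Among Petrov and Szabo, by total federal service (lower first): Petrov (6 years) before Szabo (14 years).
Full order: Moreau, Abara, Eriksen, Petrov, Szabo, Delgado.

Moreau, Abara, Eriksen, Petrov, Szabo, Delgado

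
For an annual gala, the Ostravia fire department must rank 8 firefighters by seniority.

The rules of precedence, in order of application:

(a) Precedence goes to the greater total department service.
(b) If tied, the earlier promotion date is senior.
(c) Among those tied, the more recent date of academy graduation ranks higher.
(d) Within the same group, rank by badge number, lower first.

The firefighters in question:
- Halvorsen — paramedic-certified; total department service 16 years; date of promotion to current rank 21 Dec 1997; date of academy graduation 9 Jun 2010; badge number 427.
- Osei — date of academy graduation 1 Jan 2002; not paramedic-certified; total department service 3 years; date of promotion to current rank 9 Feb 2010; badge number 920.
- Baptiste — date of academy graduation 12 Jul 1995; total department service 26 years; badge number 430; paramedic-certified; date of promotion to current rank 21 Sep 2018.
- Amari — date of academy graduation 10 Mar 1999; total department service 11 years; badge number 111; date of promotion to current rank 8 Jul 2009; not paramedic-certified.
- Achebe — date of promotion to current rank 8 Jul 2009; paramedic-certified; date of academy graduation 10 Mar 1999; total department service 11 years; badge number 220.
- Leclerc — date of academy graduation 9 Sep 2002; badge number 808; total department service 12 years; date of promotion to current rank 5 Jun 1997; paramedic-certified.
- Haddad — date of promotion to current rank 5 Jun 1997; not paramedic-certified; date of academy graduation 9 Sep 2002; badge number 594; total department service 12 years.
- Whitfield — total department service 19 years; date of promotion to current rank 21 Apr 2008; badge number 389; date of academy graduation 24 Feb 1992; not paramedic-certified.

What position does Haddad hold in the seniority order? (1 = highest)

By total department service (higher first): Baptiste (26 years); then Whitfield (19 years); then Halvorsen (16 years); then Haddad and Leclerc (both 12 years); then Amari and Achebe (both 11 years); then Osei (3 years).
Haddad and Leclerc both have date of promotion to current rank 5 Jun 1997, so the next rule applies.
Haddad and Leclerc both have date of academy graduation 9 Sep 2002, so the next rule applies.
Among Haddad and Leclerc, by badge number (lower first): Haddad (594) before Leclerc (808).
Amari and Achebe both have date of promotion to current rank 8 Jul 2009, so the next rule applies.
Amari and Achebe both have date of academy graduation 10 Mar 1999, so the next rule applies.
Among Amari and Achebe, by badge number (lower first): Amari (111) before Achebe (220).
Order: Baptiste, Whitfield, Halvorsen, Haddad, Leclerc, Amari, Achebe, Osei. So position 4.

4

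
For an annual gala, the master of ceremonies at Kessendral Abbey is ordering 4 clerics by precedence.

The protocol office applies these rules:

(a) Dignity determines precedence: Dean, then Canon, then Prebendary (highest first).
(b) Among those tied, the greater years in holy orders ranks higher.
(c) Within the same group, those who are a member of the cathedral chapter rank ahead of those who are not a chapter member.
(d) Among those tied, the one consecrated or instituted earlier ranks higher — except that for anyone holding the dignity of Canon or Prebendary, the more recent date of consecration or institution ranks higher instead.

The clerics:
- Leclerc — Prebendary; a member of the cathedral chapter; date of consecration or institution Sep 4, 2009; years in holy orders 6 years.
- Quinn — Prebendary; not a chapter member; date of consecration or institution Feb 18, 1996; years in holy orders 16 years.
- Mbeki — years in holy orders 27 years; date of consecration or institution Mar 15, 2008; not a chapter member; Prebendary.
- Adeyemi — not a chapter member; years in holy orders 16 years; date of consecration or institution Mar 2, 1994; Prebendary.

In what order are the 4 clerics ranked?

Mbeki, Quinn, Adeyemi, Leclerc

By dignity: Mbeki, Quinn, Adeyemi and Leclerc (Prebendary).
Among Mbeki, Quinn, Adeyemi and Leclerc, by years in holy orders (higher first): Mbeki (27 years) before Quinn and Adeyemi (16 years) before Leclerc (6 years).
Quinn and Adeyemi are each not a chapter member, so the next rule applies.
Among Quinn and Adeyemi, by date of consecration or institution (later first) (reversed rule for this group): Quinn (Feb 18, 1996) before Adeyemi (Mar 2, 1994).
Full order: Mbeki, Quinn, Adeyemi, Leclerc.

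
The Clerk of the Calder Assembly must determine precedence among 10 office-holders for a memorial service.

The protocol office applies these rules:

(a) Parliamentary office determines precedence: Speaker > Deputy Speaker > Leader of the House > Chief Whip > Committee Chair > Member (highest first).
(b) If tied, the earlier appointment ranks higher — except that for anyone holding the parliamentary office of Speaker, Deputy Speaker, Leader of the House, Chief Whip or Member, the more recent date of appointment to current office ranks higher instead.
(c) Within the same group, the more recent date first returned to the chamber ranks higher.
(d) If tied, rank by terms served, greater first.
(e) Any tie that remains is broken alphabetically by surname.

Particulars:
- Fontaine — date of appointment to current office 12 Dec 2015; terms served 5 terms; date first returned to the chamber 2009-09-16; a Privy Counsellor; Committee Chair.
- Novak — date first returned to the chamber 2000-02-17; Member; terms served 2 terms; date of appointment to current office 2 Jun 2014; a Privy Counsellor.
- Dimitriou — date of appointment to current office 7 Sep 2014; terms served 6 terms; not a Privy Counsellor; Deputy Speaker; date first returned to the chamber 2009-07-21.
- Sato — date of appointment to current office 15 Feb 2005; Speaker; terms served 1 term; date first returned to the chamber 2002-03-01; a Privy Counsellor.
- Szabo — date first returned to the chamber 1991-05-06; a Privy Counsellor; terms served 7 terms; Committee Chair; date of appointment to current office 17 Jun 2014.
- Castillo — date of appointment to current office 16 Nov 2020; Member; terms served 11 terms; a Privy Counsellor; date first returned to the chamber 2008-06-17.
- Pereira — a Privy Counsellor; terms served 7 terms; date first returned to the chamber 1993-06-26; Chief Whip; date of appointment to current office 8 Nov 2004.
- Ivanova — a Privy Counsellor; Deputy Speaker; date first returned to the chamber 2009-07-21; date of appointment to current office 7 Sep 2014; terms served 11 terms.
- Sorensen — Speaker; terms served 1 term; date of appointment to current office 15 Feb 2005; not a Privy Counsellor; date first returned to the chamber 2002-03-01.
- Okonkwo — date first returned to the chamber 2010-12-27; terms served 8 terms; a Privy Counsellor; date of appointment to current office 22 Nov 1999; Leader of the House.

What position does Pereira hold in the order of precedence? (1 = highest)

By parliamentary office: Sato and Sorensen (Speaker); then Ivanova and Dimitriou (Deputy Speaker); then Okonkwo (Leader of the House); then Pereira (Chief Whip); then Szabo and Fontaine (Committee Chair); then Castillo and Novak (Member).
Sato and Sorensen both have date of appointment to current office 15 Feb 2005, so the next rule applies.
Sato and Sorensen both have date first returned to the chamber 2002-03-01, so the next rule applies.
Sato and Sorensen both have terms served 1 term, so the next rule applies.
Among Sato and Sorensen, alphabetically by surname: Sato before Sorensen.
Ivanova and Dimitriou both have date of appointment to current office 7 Sep 2014, so the next rule applies.
Ivanova and Dimitriou both have date first returned to the chamber 2009-07-21, so the next rule applies.
Among Ivanova and Dimitriou, by terms served (higher first): Ivanova (11 terms) before Dimitriou (6 terms).
Among Szabo and Fontaine, by date of appointment to current office (earlier first): Szabo (17 Jun 2014) before Fontaine (12 Dec 2015).
Among Castillo and Novak, by date of appointment to current office (later first) (reversed rule for this group): Castillo (16 Nov 2020) before Novak (2 Jun 2014).
Order: Sato, Sorensen, Ivanova, Dimitriou, Okonkwo, Pereira, Szabo, Fontaine, Castillo, Novak. So position 6.

6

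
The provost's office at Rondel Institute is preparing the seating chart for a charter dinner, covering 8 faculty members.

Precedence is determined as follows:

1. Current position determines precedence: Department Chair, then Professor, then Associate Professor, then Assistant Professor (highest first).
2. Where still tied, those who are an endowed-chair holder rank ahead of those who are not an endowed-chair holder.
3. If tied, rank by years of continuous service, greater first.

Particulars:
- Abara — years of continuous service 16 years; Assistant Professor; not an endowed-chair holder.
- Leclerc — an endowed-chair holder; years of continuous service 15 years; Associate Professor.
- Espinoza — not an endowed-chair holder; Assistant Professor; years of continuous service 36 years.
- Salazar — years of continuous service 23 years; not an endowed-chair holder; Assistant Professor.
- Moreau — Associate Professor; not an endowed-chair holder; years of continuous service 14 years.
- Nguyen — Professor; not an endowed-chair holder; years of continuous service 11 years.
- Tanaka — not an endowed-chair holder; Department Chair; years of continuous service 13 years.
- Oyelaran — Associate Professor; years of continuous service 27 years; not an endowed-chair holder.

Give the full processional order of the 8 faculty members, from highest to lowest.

By current position: Tanaka (Department Chair); then Nguyen (Professor); then Leclerc, Oyelaran and Moreau (Associate Professor); then Espinoza, Salazar and Abara (Assistant Professor).
Among Leclerc, Oyelaran and Moreau, an endowed-chair holder before not an endowed-chair holder: Leclerc (an endowed-chair holder) before Oyelaran and Moreau (not an endowed-chair holder).
Among Oyelaran and Moreau, by years of continuous service (higher first): Oyelaran (27 years) before Moreau (14 years).
Espinoza, Salazar and Abara are each not an endowed-chair holder, so the next rule applies.
Among Espinoza, Salazar and Abara, by years of continuous service (higher first): Espinoza (36 years) before Salazar (23 years) before Abara (16 years).
Full order: Tanaka, Nguyen, Leclerc, Oyelaran, Moreau, Espinoza, Salazar, Abara.

Tanaka, Nguyen, Leclerc, Oyelaran, Moreau, Espinoza, Salazar, Abara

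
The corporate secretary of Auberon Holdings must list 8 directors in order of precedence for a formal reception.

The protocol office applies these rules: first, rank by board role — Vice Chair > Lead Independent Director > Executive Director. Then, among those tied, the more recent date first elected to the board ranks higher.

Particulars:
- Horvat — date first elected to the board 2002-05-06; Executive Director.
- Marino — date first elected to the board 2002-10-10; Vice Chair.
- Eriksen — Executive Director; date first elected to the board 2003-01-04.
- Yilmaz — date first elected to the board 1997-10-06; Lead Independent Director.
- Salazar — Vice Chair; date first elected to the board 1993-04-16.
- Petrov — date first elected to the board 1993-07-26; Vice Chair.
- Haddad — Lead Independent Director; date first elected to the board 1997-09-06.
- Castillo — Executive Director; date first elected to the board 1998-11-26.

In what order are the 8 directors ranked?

By board role: Marino, Petrov and Salazar (Vice Chair); then Yilmaz and Haddad (Lead Independent Director); then Eriksen, Horvat and Castillo (Executive Director).
Among Marino, Petrov and Salazar, by date first elected to the board (later first): Marino (2002-10-10) before Petrov (1993-07-26) before Salazar (1993-04-16).
Among Yilmaz and Haddad, by date first elected to the board (later first): Yilmaz (1997-10-06) before Haddad (1997-09-06).
Among Eriksen, Horvat and Castillo, by date first elected to the board (later first): Eriksen (2003-01-04) before Horvat (2002-05-06) before Castillo (1998-11-26).
Full order: Marino, Petrov, Salazar, Yilmaz, Haddad, Eriksen, Horvat, Castillo.

Marino, Petrov, Salazar, Yilmaz, Haddad, Eriksen, Horvat, Castillo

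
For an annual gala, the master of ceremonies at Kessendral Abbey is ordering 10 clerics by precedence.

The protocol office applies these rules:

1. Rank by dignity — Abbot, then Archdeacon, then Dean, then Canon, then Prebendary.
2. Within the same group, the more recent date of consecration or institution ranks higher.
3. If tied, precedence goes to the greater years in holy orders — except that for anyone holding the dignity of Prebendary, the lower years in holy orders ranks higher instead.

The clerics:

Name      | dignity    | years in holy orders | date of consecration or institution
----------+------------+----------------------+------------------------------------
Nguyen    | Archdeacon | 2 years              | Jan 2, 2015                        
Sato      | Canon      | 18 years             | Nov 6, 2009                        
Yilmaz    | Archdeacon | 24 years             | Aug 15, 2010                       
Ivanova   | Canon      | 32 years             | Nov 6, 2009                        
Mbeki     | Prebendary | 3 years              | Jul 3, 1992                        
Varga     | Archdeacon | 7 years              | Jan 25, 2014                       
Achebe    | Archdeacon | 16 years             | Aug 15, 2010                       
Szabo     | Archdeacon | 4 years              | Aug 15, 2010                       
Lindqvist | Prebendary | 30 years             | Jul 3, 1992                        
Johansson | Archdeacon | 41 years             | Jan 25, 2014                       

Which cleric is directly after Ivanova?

By dignity: Nguyen, Johansson, Varga, Yilmaz, Achebe and Szabo (Archdeacon); then Ivanova and Sato (Canon); then Mbeki and Lindqvist (Prebendary).
Among Nguyen, Johansson, Varga, Yilmaz, Achebe and Szabo, by date of consecration or institution (later first): Nguyen (Jan 2, 2015) before Johansson and Varga (Jan 25, 2014) before Yilmaz, Achebe and Szabo (Aug 15, 2010).
Among Johansson and Varga, by years in holy orders (higher first): Johansson (41 years) before Varga (7 years).
Among Yilmaz, Achebe and Szabo, by years in holy orders (higher first): Yilmaz (24 years) before Achebe (16 years) before Szabo (4 years).
Ivanova and Sato both have date of consecration or institution Nov 6, 2009, so the next rule applies.
Among Ivanova and Sato, by years in holy orders (higher first): Ivanova (32 years) before Sato (18 years).
Mbeki and Lindqvist both have date of consecration or institution Jul 3, 1992, so the next rule applies.
Among Mbeki and Lindqvist, by years in holy orders (lower first) (reversed rule for this group): Mbeki (3 years) before Lindqvist (30 years).
Order: Nguyen, Johansson, Varga, Yilmaz, Achebe, Szabo, Ivanova, Sato, Mbeki, Lindqvist.

Sato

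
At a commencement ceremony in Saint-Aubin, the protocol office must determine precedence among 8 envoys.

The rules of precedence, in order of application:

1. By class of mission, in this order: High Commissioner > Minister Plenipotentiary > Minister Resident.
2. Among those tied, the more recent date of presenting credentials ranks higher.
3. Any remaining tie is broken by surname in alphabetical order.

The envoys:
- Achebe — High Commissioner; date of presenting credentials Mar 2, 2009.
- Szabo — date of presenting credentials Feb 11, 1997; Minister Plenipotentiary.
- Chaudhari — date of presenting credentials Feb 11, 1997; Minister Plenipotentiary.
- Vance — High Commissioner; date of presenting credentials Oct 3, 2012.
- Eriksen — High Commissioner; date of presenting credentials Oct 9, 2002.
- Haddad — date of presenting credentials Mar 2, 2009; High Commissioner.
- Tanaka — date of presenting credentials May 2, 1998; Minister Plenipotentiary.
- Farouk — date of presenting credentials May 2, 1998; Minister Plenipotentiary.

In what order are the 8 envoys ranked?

Vance, Achebe, Haddad, Eriksen, Farouk, Tanaka, Chaudhari, Szabo

By class of mission: Vance, Achebe, Haddad and Eriksen (High Commissioner); then Farouk, Tanaka, Chaudhari and Szabo (Minister Plenipotentiary).
Among Vance, Achebe, Haddad and Eriksen, by date of presenting credentials (later first): Vance (Oct 3, 2012) before Achebe and Haddad (Mar 2, 2009) before Eriksen (Oct 9, 2002).
Among Achebe and Haddad, alphabetically by surname: Achebe before Haddad.
Among Farouk, Tanaka, Chaudhari and Szabo, by date of presenting credentials (later first): Farouk and Tanaka (May 2, 1998) before Chaudhari and Szabo (Feb 11, 1997).
Among Farouk and Tanaka, alphabetically by surname: Farouk before Tanaka.
Among Chaudhari and Szabo, alphabetically by surname: Chaudhari before Szabo.
Full order: Vance, Achebe, Haddad, Eriksen, Farouk, Tanaka, Chaudhari, Szabo.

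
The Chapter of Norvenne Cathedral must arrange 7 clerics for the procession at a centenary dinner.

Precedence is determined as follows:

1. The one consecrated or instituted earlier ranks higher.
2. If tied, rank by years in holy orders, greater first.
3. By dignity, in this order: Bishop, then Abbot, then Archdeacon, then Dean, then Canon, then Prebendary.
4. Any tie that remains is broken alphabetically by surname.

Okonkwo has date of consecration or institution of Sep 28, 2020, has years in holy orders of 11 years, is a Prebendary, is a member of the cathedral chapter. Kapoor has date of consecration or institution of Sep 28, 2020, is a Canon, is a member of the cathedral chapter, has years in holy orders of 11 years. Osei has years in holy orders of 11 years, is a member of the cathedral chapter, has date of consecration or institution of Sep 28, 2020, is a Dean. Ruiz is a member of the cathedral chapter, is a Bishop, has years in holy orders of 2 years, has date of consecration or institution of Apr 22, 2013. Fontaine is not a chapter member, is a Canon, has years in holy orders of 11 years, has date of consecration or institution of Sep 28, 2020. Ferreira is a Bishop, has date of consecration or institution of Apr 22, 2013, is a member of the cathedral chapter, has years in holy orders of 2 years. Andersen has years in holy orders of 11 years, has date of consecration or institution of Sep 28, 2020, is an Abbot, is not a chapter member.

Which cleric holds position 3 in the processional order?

Andersen

By date of consecration or institution (earlier first): Ferreira and Ruiz (both Apr 22, 2013); then Andersen, Osei, Fontaine, Kapoor and Okonkwo (each Sep 28, 2020).
Ferreira and Ruiz both have years in holy orders 2 years, so the next rule applies.
Ferreira and Ruiz are each Bishop, so the next rule applies.
Among Ferreira and Ruiz, alphabetically by surname: Ferreira before Ruiz.
Andersen, Osei, Fontaine, Kapoor and Okonkwo all have years in holy orders 11 years, so the next rule applies.
Among Andersen, Osei, Fontaine, Kapoor and Okonkwo, by dignity: Andersen (Abbot) before Osei (Dean) before Fontaine and Kapoor (Canon) before Okonkwo (Prebendary).
Among Fontaine and Kapoor, alphabetically by surname: Fontaine before Kapoor.
Order: Ferreira, Ruiz, Andersen, Osei, Fontaine, Kapoor, Okonkwo.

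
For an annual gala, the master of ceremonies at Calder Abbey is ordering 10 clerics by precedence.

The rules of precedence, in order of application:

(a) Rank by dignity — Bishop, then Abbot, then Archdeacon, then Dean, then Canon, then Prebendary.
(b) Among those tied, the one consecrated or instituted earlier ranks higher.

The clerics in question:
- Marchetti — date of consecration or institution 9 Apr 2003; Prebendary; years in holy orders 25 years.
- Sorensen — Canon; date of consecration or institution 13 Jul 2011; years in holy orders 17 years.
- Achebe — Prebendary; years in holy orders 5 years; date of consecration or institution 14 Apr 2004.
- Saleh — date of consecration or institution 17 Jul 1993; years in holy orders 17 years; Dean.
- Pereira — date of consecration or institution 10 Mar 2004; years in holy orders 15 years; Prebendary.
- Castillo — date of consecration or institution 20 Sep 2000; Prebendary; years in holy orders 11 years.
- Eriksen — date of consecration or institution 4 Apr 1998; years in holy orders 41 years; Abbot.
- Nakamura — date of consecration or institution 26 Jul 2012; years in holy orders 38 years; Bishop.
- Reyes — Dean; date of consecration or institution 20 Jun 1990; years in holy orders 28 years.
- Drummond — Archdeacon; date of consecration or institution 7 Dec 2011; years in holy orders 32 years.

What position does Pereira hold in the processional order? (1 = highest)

9

By dignity: Nakamura (Bishop); then Eriksen (Abbot); then Drummond (Archdeacon); then Reyes and Saleh (Dean); then Sorensen (Canon); then Castillo, Marchetti, Pereira and Achebe (Prebendary).
Among Reyes and Saleh, by date of consecration or institution (earlier first): Reyes (20 Jun 1990) before Saleh (17 Jul 1993).
Among Castillo, Marchetti, Pereira and Achebe, by date of consecration or institution (earlier first): Castillo (20 Sep 2000) before Marchetti (9 Apr 2003) before Pereira (10 Mar 2004) before Achebe (14 Apr 2004).
Order: Nakamura, Eriksen, Drummond, Reyes, Saleh, Sorensen, Castillo, Marchetti, Pereira, Achebe. So position 9.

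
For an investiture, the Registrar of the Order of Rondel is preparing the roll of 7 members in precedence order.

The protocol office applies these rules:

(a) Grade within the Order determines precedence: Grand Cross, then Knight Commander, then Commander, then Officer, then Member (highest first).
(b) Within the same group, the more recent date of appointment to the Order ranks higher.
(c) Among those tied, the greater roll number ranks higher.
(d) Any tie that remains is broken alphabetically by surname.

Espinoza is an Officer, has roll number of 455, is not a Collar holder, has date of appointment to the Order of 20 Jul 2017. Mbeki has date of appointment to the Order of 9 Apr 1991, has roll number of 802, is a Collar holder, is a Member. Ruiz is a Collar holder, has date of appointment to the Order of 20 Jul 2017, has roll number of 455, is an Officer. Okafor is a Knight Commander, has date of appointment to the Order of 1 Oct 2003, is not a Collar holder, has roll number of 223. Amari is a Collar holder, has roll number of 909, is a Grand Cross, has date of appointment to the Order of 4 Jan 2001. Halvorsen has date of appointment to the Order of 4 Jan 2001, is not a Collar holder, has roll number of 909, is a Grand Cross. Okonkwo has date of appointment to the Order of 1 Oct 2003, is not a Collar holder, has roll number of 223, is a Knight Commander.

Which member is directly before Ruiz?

Espinoza

By grade within the Order: Amari and Halvorsen (Grand Cross); then Okafor and Okonkwo (Knight Commander); then Espinoza and Ruiz (Officer); then Mbeki (Member).
Amari and Halvorsen both have date of appointment to the Order 4 Jan 2001, so the next rule applies.
Amari and Halvorsen both have roll number 909, so the next rule applies.
Among Amari and Halvorsen, alphabetically by surname: Amari before Halvorsen.
Okafor and Okonkwo both have date of appointment to the Order 1 Oct 2003, so the next rule applies.
Okafor and Okonkwo both have roll number 223, so the next rule applies.
Among Okafor and Okonkwo, alphabetically by surname: Okafor before Okonkwo.
Espinoza and Ruiz both have date of appointment to the Order 20 Jul 2017, so the next rule applies.
Espinoza and Ruiz both have roll number 455, so the next rule applies.
Among Espinoza and Ruiz, alphabetically by surname: Espinoza before Ruiz.
Order: Amari, Halvorsen, Okafor, Okonkwo, Espinoza, Ruiz, Mbeki.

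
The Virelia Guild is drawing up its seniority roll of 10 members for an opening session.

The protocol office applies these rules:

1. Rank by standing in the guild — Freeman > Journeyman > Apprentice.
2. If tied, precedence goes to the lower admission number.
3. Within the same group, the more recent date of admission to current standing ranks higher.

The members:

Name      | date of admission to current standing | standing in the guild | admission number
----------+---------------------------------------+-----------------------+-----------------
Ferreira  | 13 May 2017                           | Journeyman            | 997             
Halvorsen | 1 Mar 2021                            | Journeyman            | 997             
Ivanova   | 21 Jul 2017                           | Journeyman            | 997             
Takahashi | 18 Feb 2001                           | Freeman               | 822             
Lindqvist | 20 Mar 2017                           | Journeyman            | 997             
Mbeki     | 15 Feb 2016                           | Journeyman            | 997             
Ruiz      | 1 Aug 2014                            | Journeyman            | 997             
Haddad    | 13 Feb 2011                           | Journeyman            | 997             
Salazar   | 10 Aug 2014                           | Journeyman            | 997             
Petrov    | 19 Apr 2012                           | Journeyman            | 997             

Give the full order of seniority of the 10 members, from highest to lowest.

Takahashi, Halvorsen, Ivanova, Ferreira, Lindqvist, Mbeki, Salazar, Ruiz, Petrov, Haddad

By standing in the guild: Takahashi (Freeman); then Halvorsen, Ivanova, Ferreira, Lindqvist, Mbeki, Salazar, Ruiz, Petrov and Haddad (Journeyman).
Halvorsen, Ivanova, Ferreira, Lindqvist, Mbeki, Salazar, Ruiz, Petrov and Haddad all have admission number 997, so the next rule applies.
Among Halvorsen, Ivanova, Ferreira, Lindqvist, Mbeki, Salazar, Ruiz, Petrov and Haddad, by date of admission to current standing (later first): Halvorsen (1 Mar 2021) before Ivanova (21 Jul 2017) before Ferreira (13 May 2017) before Lindqvist (20 Mar 2017) before Mbeki (15 Feb 2016) before Salazar (10 Aug 2014) before Ruiz (1 Aug 2014) before Petrov (19 Apr 2012) before Haddad (13 Feb 2011).
Full order: Takahashi, Halvorsen, Ivanova, Ferreira, Lindqvist, Mbeki, Salazar, Ruiz, Petrov, Haddad.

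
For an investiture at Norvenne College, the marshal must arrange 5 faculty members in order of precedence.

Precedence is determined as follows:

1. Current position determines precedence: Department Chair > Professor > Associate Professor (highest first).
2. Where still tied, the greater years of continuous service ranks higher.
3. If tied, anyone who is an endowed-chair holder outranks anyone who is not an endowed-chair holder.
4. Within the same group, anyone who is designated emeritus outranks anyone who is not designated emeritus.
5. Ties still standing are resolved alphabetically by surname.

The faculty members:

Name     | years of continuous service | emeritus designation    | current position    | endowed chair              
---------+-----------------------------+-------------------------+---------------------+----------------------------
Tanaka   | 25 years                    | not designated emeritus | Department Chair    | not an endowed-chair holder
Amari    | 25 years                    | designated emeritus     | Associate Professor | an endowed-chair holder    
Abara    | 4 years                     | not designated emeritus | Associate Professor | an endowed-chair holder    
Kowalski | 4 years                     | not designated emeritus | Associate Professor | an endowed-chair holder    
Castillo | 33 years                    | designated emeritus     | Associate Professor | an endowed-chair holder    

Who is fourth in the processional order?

By current position: Tanaka (Department Chair); then Castillo, Amari, Abara and Kowalski (Associate Professor).
Among Castillo, Amari, Abara and Kowalski, by years of continuous service (higher first): Castillo (33 years) before Amari (25 years) before Abara and Kowalski (4 years).
Abara and Kowalski are each an endowed-chair holder, so the next rule applies.
Abara and Kowalski are each not designated emeritus, so the next rule applies.
Among Abara and Kowalski, alphabetically by surname: Abara before Kowalski.
Order: Tanaka, Castillo, Amari, Abara, Kowalski.

Abara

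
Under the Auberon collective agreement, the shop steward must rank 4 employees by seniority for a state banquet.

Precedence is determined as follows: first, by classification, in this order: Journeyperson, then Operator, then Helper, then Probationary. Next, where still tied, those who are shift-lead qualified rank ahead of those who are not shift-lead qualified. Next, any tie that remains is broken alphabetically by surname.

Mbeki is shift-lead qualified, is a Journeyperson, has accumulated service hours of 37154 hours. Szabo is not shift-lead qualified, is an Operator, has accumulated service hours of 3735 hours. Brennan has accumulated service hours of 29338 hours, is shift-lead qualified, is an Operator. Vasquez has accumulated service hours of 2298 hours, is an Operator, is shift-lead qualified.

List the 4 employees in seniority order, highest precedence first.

Mbeki, Brennan, Vasquez, Szabo

By classification: Mbeki (Journeyperson); then Brennan, Vasquez and Szabo (Operator).
Among Brennan, Vasquez and Szabo, shift-lead qualified before not shift-lead qualified: Brennan and Vasquez (shift-lead qualified) before Szabo (not shift-lead qualified).
Among Brennan and Vasquez, alphabetically by surname: Brennan before Vasquez.
Full order: Mbeki, Brennan, Vasquez, Szabo.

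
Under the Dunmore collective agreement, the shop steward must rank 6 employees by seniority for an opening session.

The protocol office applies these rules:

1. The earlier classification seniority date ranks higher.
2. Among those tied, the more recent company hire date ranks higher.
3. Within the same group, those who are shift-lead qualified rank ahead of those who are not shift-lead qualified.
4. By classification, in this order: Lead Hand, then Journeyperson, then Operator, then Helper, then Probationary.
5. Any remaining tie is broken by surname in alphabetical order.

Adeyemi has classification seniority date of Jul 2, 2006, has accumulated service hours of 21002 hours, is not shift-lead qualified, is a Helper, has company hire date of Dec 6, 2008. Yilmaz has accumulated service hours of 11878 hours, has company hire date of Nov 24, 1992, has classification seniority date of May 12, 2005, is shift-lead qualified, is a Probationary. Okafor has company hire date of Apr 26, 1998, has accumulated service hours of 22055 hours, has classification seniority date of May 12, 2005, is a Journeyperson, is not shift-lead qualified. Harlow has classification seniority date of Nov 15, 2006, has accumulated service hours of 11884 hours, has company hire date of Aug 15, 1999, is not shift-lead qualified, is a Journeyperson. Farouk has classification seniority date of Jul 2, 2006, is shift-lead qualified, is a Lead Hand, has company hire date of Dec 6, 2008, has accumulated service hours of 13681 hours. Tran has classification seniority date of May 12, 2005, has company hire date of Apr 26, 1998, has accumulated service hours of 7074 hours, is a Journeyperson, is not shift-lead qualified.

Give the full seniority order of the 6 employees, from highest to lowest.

Okafor, Tran, Yilmaz, Farouk, Adeyemi, Harlow

By classification seniority date (earlier first): Okafor, Tran and Yilmaz (each May 12, 2005); then Farouk and Adeyemi (both Jul 2, 2006); then Harlow (Nov 15, 2006).
Among Okafor, Tran and Yilmaz, by company hire date (later first): Okafor and Tran (Apr 26, 1998) before Yilmaz (Nov 24, 1992).
Okafor and Tran are each not shift-lead qualified, so the next rule applies.
Okafor and Tran are each Journeyperson, so the next rule applies.
Among Okafor and Tran, alphabetically by surname: Okafor before Tran.
Farouk and Adeyemi both have company hire date Dec 6, 2008, so the next rule applies.
Among Farouk and Adeyemi, shift-lead qualified before not shift-lead qualified: Farouk (shift-lead qualified) before Adeyemi (not shift-lead qualified).
Full order: Okafor, Tran, Yilmaz, Farouk, Adeyemi, Harlow.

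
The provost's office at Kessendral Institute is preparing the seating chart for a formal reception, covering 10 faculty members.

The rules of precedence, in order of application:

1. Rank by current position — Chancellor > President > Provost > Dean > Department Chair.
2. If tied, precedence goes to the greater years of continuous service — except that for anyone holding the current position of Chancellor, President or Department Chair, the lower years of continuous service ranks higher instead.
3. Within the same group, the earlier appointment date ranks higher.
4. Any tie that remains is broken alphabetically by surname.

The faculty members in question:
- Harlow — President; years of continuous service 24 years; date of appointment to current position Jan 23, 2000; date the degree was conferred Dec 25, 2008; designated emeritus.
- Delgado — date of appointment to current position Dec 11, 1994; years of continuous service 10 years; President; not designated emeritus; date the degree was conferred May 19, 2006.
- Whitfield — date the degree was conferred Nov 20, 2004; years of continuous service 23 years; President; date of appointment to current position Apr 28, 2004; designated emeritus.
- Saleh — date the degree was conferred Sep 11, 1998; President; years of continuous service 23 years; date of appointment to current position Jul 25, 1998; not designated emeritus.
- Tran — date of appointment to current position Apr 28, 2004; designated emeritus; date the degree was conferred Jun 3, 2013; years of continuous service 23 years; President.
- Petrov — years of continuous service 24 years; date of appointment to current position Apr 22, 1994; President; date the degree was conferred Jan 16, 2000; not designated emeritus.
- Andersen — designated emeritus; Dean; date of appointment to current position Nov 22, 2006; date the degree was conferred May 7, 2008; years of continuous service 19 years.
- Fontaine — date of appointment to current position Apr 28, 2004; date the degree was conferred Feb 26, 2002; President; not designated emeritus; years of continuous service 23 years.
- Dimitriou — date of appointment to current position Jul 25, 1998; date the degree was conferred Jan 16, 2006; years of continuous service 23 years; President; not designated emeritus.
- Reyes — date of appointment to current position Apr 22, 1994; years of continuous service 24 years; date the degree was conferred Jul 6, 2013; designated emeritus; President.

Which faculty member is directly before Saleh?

By current position: Delgado, Dimitriou, Saleh, Fontaine, Tran, Whitfield, Petrov, Reyes and Harlow (President); then Andersen (Dean).
Among Delgado, Dimitriou, Saleh, Fontaine, Tran, Whitfield, Petrov, Reyes and Harlow, by years of continuous service (lower first) (reversed rule for this group): Delgado (10 years) before Dimitriou, Saleh, Fontaine, Tran and Whitfield (23 years) before Petrov, Reyes and Harlow (24 years).
Among Dimitriou, Saleh, Fontaine, Tran and Whitfield, by date of appointment to current position (earlier first): Dimitriou and Saleh (Jul 25, 1998) before Fontaine, Tran and Whitfield (Apr 28, 2004).
Among Dimitriou and Saleh, alphabetically by surname: Dimitriou before Saleh.
Among Fontaine, Tran and Whitfield, alphabetically by surname: Fontaine before Tran before Whitfield.
Among Petrov, Reyes and Harlow, by date of appointment to current position (earlier first): Petrov and Reyes (Apr 22, 1994) before Harlow (Jan 23, 2000).
Among Petrov and Reyes, alphabetically by surname: Petrov before Reyes.
Order: Delgado, Dimitriou, Saleh, Fontaine, Tran, Whitfield, Petrov, Reyes, Harlow, Andersen.

Dimitriou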